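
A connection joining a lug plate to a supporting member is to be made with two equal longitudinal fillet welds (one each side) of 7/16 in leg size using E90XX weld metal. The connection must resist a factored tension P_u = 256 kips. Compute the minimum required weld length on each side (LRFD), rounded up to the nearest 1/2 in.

E90XX → F_EXX = 90 ksi.
Throat t_e = 0.707 × 0.4375 = 0.3093 in.
φr_n = 0.75 × 0.6 × 90 × 0.3093 = 12.53 kips/in.
L_req = P_u / φr_n = 256 / 12.53 = 20.44 in total.
Per side: 20.44 / 2 = 10.22 in.
Round up → use L = 10.5 in on each side.

L = 10.5 in on each side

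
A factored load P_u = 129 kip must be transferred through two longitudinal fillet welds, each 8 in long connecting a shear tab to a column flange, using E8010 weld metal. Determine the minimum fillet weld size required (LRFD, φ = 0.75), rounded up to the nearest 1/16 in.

w = 3/8 in

E80XX → F_EXX = 80 ksi.
Total weld length L = 16 in.
Required throat t_e = P_u / (φ × 0.6 F_EXX × L) = 129 / (0.75 × 0.6 × 80 × 16) = 0.224 in.
Required leg w = t_e / 0.707 = 0.3168 in → use 3/8 in.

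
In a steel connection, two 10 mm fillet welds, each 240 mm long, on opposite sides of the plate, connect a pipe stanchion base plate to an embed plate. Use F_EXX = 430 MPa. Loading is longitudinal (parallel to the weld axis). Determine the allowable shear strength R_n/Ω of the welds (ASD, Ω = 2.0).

Effective throat t_e = 0.707 × 10 = 7.07 mm.
Total length L = 480 mm; A_we = 7.07 × 480 = 3394 mm².
F_nw = 0.6 F_EXX = 0.6 × 430 = 258 MPa.
R_n = 258 × 3394 × 10⁻³ = 875.5 kN; R_n/Ω = 875.5/2.0 = 437.8 kN.

R_n/Ω ≈ 438 kN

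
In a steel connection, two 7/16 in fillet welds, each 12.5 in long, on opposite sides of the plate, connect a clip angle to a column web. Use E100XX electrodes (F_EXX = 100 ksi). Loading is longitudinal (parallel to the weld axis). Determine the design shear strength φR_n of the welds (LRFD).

Effective throat t_e = 0.707 × 0.4375 = 0.3093 in.
Total length L = 25 in; A_we = 0.3093 × 25 = 7.733 in².
F_nw = 0.6 F_EXX = 0.6 × 100 = 60 ksi.
φR_n = 0.75 × 60 × 7.733 = 348 kip.

φR_n ≈ 348 kip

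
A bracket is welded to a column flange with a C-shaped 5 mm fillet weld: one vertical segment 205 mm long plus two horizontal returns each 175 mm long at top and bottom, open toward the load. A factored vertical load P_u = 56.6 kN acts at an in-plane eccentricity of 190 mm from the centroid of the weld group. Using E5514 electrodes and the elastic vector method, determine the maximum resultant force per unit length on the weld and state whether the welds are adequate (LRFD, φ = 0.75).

E55XX → F_EXX = 550 MPa.
Total weld length L_w = 555 mm. Treat welds as unit-width lines.
Centroid: x̄ = 2×175×87.5 / 555 = 55.18 mm from the vertical weld.
Polar moment about centroid: J = I_x + I_y = [205³/12 + 2×175×102.5²] + [205×55.18² + 2(175³/12 + 175×32.32²)] = 6278000 mm³.
Direct shear f_v = P/L_w = 56.6×10³ / 555 = 102 N/mm (vertical).
Torsion M = P·e = 56.6×10³ × 190 = 10754000 N·mm.
Critical point at (x, y) = (119.8, 102.5) from centroid. f_tx = M·y/J = 175.6 N/mm; f_ty = M·x/J = 205.2 N/mm.
Resultant f_max = √[f_tx² + (f_v + f_ty)²] = √[175.6² + (102 + 205.2)²] = 353.9 N/mm.
Capacity per unit length: φr_n = 0.75 × 0.6 × 550 × (0.707 × 5) = 874.9 N/mm.
353.9 ≤ 874.9 → adequate.

f_max ≈ 354 N/mm; adequate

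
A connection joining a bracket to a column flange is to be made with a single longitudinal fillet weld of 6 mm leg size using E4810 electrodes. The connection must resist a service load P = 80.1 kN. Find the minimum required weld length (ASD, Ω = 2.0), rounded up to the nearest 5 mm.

E48XX → F_EXX = 480 MPa.
Throat t_e = 0.707 × 6 = 4.242 mm.
r_n/Ω = (0.6 × 480 × 4.242) / 2.0 = 610.8 N/mm = 0.6108 kN/mm.
L_req = P / (r_n/Ω) = 80.1 / 0.6108 = 131.1 mm total.
Round up → use L = 135 mm.

L = 135 mm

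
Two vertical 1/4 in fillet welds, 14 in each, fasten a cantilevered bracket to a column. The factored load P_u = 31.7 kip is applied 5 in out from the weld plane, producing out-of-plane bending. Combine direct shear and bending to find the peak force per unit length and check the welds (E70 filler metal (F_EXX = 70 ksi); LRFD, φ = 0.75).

L_w = 2 × 14 = 28 in; section modulus (unit throat) S = 2 × L²/6 = 65.33 in².
Direct shear f_v = P/L_w = 31.7/28 = 1.132 kip/in.
Moment M = P × e = 31.7 × 5 = 158.5 kip·in; bending f_b = M/S = 2.426 kip/in.
f_max = √(f_v² + f_b²) = √(1.132² + 2.426²) = 2.677 kip/in.
φr_n = 0.75 × 0.6 × 70 × (0.707 × 0.25) = 5.568 kip/in → adequate.

f_max ≈ 2.68 kip/in; adequate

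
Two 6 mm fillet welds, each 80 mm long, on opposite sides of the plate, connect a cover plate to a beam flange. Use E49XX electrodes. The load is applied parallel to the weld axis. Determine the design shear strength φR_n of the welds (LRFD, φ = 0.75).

φR_n ≈ 150 kN

E49XX → F_EXX = 490 MPa.
Effective throat t_e = 0.707 × 6 = 4.242 mm.
Total length L = 160 mm; A_we = 4.242 × 160 = 678.7 mm².
F_nw = 0.6 F_EXX = 0.6 × 490 = 294 MPa.
φR_n = 0.75 × 294 × 678.7 × 10⁻³ = 149.7 kN.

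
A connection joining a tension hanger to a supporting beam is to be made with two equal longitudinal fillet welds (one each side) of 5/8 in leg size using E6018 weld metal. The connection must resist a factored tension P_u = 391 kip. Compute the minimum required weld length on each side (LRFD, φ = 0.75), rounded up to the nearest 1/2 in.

E60XX → F_EXX = 60 ksi.
Throat t_e = 0.707 × 0.625 = 0.4419 in.
φr_n = 0.75 × 0.6 × 60 × 0.4419 = 11.93 kip/in.
L_req = P_u / φr_n = 391 / 11.93 = 32.77 in total.
Per side: 32.77 / 2 = 16.39 in.
Round up → use L = 16.5 in on each side.

L = 16.5 in on each side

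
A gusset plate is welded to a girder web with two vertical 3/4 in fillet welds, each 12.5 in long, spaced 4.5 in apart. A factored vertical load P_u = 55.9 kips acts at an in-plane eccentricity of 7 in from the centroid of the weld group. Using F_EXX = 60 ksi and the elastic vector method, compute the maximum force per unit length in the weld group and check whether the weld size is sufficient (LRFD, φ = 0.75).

Total weld length L_w = 25 in. Treat welds as unit-width lines.
Polar moment about centroid: J = 2[d³/12 + d(b/2)²] = 2[12.5³/12 + 12.5×2.25²] = 452.1 in³.
Direct shear f_v = P/L_w = 55.9 / 25 = 2.236 kip/in (vertical).
Torsion M = P·e = 55.9 × 7 = 391.3 kip·in.
Critical point at (x, y) = (2.25, 6.25) from centroid. f_tx = M·y/J = 5.41 kip/in; f_ty = M·x/J = 1.947 kip/in.
Resultant f_max = √[f_tx² + (f_v + f_ty)²] = √[5.41² + (2.236 + 1.947)²] = 6.839 kip/in.
Capacity per unit length: φr_n = 0.75 × 0.6 × 60 × (0.707 × 0.75) = 14.32 kip/in.
6.839 ≤ 14.32 → adequate.

f_max ≈ 6.84 kip/in; adequate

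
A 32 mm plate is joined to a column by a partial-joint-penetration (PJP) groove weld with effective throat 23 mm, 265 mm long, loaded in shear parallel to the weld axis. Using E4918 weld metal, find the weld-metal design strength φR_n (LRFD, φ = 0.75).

φR_n ≈ 1340 kN

E49XX → F_EXX = 490 MPa.
Effective throat (given) t_e = 23 mm.
A_we = 23 × 265 = 6095 mm².
F_nw = 0.6 F_EXX = 294 MPa.
φR_n = 0.75 × 294 × 6095 × 10⁻³ = 1344 kN.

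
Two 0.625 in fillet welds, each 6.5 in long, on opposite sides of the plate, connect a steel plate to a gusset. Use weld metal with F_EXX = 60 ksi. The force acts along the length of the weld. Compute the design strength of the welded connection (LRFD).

φR_n ≈ 155 kip

Effective throat t_e = 0.707 × 0.625 = 0.4419 in.
Total length L = 13 in; A_we = 0.4419 × 13 = 5.744 in².
F_nw = 0.6 F_EXX = 0.6 × 60 = 36 ksi.
φR_n = 0.75 × 36 × 5.744 = 155.1 kip.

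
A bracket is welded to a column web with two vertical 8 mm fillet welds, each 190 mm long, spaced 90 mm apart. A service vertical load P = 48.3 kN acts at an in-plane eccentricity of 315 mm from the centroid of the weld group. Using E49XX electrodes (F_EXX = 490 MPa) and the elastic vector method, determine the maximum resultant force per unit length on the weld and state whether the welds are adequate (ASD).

f_max ≈ 898 N/mm; NOT adequate

Total weld length L_w = 380 mm. Treat welds as unit-width lines.
Polar moment about centroid: J = 2[d³/12 + d(b/2)²] = 2[190³/12 + 190×45²] = 1913000 mm³.
Direct shear f_v = P/L_w = 48.3×10³ / 380 = 127.1 N/mm (vertical).
Torsion M = P·e = 48.3×10³ × 315 = 15214000 N·mm.
Critical point at (x, y) = (45, 95) from centroid. f_tx = M·y/J = 755.7 N/mm; f_ty = M·x/J = 358 N/mm.
Resultant f_max = √[f_tx² + (f_v + f_ty)²] = √[755.7² + (127.1 + 358)²] = 898 N/mm.
Capacity per unit length: r_n/Ω = (1/2.0) × 0.6 × 490 × (0.707 × 8) = 831.4 N/mm.
898 > 831.4 → NOT adequate.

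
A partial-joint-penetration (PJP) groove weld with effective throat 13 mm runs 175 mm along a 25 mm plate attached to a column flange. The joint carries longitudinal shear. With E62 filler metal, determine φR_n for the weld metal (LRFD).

φR_n ≈ 635 kN

E62XX → F_EXX = 620 MPa.
Effective throat (given) t_e = 13 mm.
A_we = 13 × 175 = 2275 mm².
F_nw = 0.6 F_EXX = 372 MPa.
φR_n = 0.75 × 372 × 2275 × 10⁻³ = 634.7 kN.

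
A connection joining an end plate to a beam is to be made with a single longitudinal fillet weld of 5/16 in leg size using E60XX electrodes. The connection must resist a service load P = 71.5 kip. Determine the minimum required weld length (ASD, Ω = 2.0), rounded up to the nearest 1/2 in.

E60XX → F_EXX = 60 ksi.
Throat t_e = 0.707 × 0.3125 = 0.2209 in.
r_n/Ω = (0.6 × 60 × 0.2209) / 2.0 = 3.977 kip/in.
L_req = P / (r_n/Ω) = 71.5 / 3.977 = 17.98 in total.
Round up → use L = 18 in.

L = 18 in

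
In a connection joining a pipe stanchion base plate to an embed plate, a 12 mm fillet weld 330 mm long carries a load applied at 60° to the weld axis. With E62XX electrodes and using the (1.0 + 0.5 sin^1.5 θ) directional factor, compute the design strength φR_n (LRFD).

E62XX → F_EXX = 620 MPa.
t_e = 0.707 × 12 = 8.484 mm; A_we = 8.484 × 330 = 2800 mm².
Directional factor: 1.0 + 0.5 sin^1.5(60°) = 1.403.
F_nw = 0.6 × 620 × 1.403 = 521.9 MPa.
φR_n = 0.75 × 521.9 × 2800 × 10⁻³ = 1096 kN.

φR_n ≈ 1100 kN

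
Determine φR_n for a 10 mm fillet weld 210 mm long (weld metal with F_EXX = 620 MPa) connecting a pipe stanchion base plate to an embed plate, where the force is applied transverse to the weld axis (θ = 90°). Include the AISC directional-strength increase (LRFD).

t_e = 0.707 × 10 = 7.07 mm; A_we = 7.07 × 210 = 1485 mm².
Directional factor: 1.0 + 0.5 sin^1.5(90°) = 1.5.
F_nw = 0.6 × 620 × 1.5 = 558 MPa.
φR_n = 0.75 × 558 × 1485 × 10⁻³ = 621.3 kN.

φR_n ≈ 621 kN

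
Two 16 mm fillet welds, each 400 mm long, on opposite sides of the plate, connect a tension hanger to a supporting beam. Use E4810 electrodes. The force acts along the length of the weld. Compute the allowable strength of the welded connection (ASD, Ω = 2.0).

R_n/Ω ≈ 1300 kN

E48XX → F_EXX = 480 MPa.
Effective throat t_e = 0.707 × 16 = 11.31 mm.
Total length L = 800 mm; A_we = 11.31 × 800 = 9050 mm².
F_nw = 0.6 F_EXX = 0.6 × 480 = 288 MPa.
R_n = 288 × 9050 × 10⁻³ = 2606 kN; R_n/Ω = 2606/2.0 = 1303 kN.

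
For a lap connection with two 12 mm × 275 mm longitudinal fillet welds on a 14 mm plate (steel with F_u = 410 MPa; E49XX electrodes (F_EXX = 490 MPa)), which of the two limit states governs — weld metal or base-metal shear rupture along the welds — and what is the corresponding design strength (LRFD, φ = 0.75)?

t_e = 0.707 × 12 = 8.484 mm; L = 550 mm.
Weld metal: φR_n = 0.75 × 0.6 × 490 × 8.484 × 550 × 10⁻³ = 1029 kN.
Base metal (shear rupture): φR_n = 0.75 × 0.6 × 410 × 14 × 550 × 10⁻³ = 1421 kN.
Governing: weld metal.

φR_n ≈ 1030 kN (weld metal governs)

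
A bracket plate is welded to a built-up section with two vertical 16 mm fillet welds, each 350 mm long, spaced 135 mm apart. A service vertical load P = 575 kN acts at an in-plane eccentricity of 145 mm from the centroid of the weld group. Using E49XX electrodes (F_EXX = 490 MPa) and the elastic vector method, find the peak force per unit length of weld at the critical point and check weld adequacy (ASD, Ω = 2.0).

f_max ≈ 1960 N/mm; NOT adequate

Total weld length L_w = 700 mm. Treat welds as unit-width lines.
Polar moment about centroid: J = 2[d³/12 + d(b/2)²] = 2[350³/12 + 350×67.5²] = 10340000 mm³.
Direct shear f_v = P/L_w = 575×10³ / 700 = 821.4 N/mm (vertical).
Torsion M = P·e = 575×10³ × 145 = 83375000 N·mm.
Critical point at (x, y) = (67.5, 175) from centroid. f_tx = M·y/J = 1412 N/mm; f_ty = M·x/J = 544.5 N/mm.
Resultant f_max = √[f_tx² + (f_v + f_ty)²] = √[1412² + (821.4 + 544.5)²] = 1964 N/mm.
Capacity per unit length: r_n/Ω = (1/2.0) × 0.6 × 490 × (0.707 × 16) = 1663 N/mm.
1964 > 1663 → NOT adequate.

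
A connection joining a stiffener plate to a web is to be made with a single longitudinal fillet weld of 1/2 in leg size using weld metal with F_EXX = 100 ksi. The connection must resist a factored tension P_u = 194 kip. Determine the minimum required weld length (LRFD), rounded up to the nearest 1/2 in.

Throat t_e = 0.707 × 0.5 = 0.3535 in.
φr_n = 0.75 × 0.6 × 100 × 0.3535 = 15.91 kip/in.
L_req = P_u / φr_n = 194 / 15.91 = 12.2 in total.
Round up → use L = 12.5 in.

L = 12.5 in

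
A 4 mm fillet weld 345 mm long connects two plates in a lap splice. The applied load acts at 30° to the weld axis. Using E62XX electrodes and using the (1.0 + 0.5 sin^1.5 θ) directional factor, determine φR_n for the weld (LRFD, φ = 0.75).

E62XX → F_EXX = 620 MPa.
t_e = 0.707 × 4 = 2.828 mm; A_we = 2.828 × 345 = 975.7 mm².
Directional factor: 1.0 + 0.5 sin^1.5(30°) = 1.177.
F_nw = 0.6 × 620 × 1.177 = 437.8 MPa.
φR_n = 0.75 × 437.8 × 975.7 × 10⁻³ = 320.3 kN.

φR_n ≈ 320 kN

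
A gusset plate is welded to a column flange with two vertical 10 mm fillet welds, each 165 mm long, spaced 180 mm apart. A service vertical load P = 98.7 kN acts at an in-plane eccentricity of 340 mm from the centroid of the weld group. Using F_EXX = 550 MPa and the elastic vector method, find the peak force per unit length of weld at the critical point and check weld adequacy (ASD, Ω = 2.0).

f_max ≈ 1430 N/mm; NOT adequate

Total weld length L_w = 330 mm. Treat welds as unit-width lines.
Polar moment about centroid: J = 2[d³/12 + d(b/2)²] = 2[165³/12 + 165×90²] = 3422000 mm³.
Direct shear f_v = P/L_w = 98.7×10³ / 330 = 299.1 N/mm (vertical).
Torsion M = P·e = 98.7×10³ × 340 = 33558000 N·mm.
Critical point at (x, y) = (90, 82.5) from centroid. f_tx = M·y/J = 809.1 N/mm; f_ty = M·x/J = 882.7 N/mm.
Resultant f_max = √[f_tx² + (f_v + f_ty)²] = √[809.1² + (299.1 + 882.7)²] = 1432 N/mm.
Capacity per unit length: r_n/Ω = (1/2.0) × 0.6 × 550 × (0.707 × 10) = 1167 N/mm.
1432 > 1167 → NOT adequate.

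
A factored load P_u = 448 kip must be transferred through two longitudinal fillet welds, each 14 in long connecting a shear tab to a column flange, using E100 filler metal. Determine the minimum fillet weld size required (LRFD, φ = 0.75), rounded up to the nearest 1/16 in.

E100XX → F_EXX = 100 ksi.
Total weld length L = 28 in.
Required throat t_e = P_u / (φ × 0.6 F_EXX × L) = 448 / (0.75 × 0.6 × 100 × 28) = 0.3556 in.
Required leg w = t_e / 0.707 = 0.5029 in → use 9/16 in.

w = 9/16 in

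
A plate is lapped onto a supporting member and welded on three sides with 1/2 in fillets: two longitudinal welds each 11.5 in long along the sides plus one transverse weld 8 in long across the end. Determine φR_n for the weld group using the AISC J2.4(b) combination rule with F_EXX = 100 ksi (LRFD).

φR_n ≈ 502 kip

t_e = 0.707 × 0.5 = 0.3535 in.
R_nwl = 0.6 × 100 × 0.3535 × 23 = 487.8 kip (longitudinal, 2 welds).
R_nwt = 0.6 × 100 × 0.3535 × 8 = 169.7 kip (transverse, base value).
(i) R_nwl + R_nwt = 657.5 kip; (ii) 0.85 R_nwl + 1.5 R_nwt = 669.2 kip.
R_n = max = 669.2 kip [governs: (ii)]; φR_n = 501.9 kip.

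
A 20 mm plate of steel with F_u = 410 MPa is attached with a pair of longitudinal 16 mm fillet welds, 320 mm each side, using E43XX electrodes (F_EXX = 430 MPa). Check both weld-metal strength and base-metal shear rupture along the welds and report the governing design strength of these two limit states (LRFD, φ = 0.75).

t_e = 0.707 × 16 = 11.31 mm; L = 640 mm.
Weld metal: φR_n = 0.75 × 0.6 × 430 × 11.31 × 640 × 10⁻³ = 1401 kN.
Base metal (shear rupture): φR_n = 0.75 × 0.6 × 410 × 20 × 640 × 10⁻³ = 2362 kN.
Governing: weld metal.

φR_n ≈ 1400 kN (weld metal governs)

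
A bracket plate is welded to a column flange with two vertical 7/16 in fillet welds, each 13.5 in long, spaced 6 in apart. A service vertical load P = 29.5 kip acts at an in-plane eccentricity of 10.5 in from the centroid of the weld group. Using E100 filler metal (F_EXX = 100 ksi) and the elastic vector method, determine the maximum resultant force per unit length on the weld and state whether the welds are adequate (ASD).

f_max ≈ 4.07 kip/in; adequate

Total weld length L_w = 27 in. Treat welds as unit-width lines.
Polar moment about centroid: J = 2[d³/12 + d(b/2)²] = 2[13.5³/12 + 13.5×3²] = 653.1 in³.
Direct shear f_v = P/L_w = 29.5 / 27 = 1.093 kip/in (vertical).
Torsion M = P·e = 29.5 × 10.5 = 309.75 kip·in.
Critical point at (x, y) = (3, 6.75) from centroid. f_tx = M·y/J = 3.202 kip/in; f_ty = M·x/J = 1.423 kip/in.
Resultant f_max = √[f_tx² + (f_v + f_ty)²] = √[3.202² + (1.093 + 1.423)²] = 4.072 kip/in.
Capacity per unit length: r_n/Ω = (1/2.0) × 0.6 × 100 × (0.707 × 0.4375) = 9.279 kip/in.
4.072 ≤ 9.279 → adequate.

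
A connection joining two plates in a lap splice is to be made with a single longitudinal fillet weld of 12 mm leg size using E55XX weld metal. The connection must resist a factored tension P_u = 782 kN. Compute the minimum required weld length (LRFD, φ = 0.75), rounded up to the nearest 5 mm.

E55XX → F_EXX = 550 MPa.
Throat t_e = 0.707 × 12 = 8.484 mm.
φr_n = 0.75 × 0.6 × 550 × 8.484 × 10⁻³ = 2.1 kN/mm.
L_req = P_u / φr_n = 782 / 2.1 = 372.4 mm total.
Round up → use L = 375 mm.

L = 375 mm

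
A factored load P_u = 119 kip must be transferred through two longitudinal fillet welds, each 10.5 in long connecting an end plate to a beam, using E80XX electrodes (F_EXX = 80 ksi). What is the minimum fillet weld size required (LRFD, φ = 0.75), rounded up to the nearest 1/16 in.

w = 1/4 in

Total weld length L = 21 in.
Required throat t_e = P_u / (φ × 0.6 F_EXX × L) = 119 / (0.75 × 0.6 × 80 × 21) = 0.1574 in.
Required leg w = t_e / 0.707 = 0.2226 in → use 1/4 in.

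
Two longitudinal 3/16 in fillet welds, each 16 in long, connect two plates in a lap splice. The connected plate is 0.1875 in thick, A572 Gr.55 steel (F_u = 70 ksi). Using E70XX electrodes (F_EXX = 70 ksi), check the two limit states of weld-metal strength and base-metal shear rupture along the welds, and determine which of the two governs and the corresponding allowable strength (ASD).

t_e = 0.707 × 0.1875 = 0.1326 in; L = 32 in.
Weld metal: R_n/Ω = (1/2.0) × 0.6 × 70 × 0.1326 × 32 = 89.08 kip.
Base metal (shear rupture): R_n/Ω = (1/2.0) × 0.6 × 70 × 0.1875 × 32 = 126 kip.
Governing: weld metal.

R_n/Ω ≈ 89.1 kip (weld metal governs)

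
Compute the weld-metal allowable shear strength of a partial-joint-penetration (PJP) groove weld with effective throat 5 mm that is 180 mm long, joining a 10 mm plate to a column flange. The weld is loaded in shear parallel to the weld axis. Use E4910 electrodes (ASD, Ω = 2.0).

R_n/Ω ≈ 132 kN

E49XX → F_EXX = 490 MPa.
Effective throat (given) t_e = 5 mm.
A_we = 5 × 180 = 900 mm².
F_nw = 0.6 F_EXX = 294 MPa.
R_n/Ω = (294 × 900) / 2.0 × 10⁻³ = 132.3 kN.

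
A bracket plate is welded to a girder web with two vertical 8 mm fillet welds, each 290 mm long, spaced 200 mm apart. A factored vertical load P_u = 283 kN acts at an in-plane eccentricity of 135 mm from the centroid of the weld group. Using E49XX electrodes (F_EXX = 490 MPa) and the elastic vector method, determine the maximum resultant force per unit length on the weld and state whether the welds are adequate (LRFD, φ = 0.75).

f_max ≈ 1040 N/mm; adequate

Total weld length L_w = 580 mm. Treat welds as unit-width lines.
Polar moment about centroid: J = 2[d³/12 + d(b/2)²] = 2[290³/12 + 290×100²] = 9865000 mm³.
Direct shear f_v = P/L_w = 283×10³ / 580 = 487.9 N/mm (vertical).
Torsion M = P·e = 283×10³ × 135 = 38205000 N·mm.
Critical point at (x, y) = (100, 145) from centroid. f_tx = M·y/J = 561.6 N/mm; f_ty = M·x/J = 387.3 N/mm.
Resultant f_max = √[f_tx² + (f_v + f_ty)²] = √[561.6² + (487.9 + 387.3)²] = 1040 N/mm.
Capacity per unit length: φr_n = 0.75 × 0.6 × 490 × (0.707 × 8) = 1247 N/mm.
1040 ≤ 1247 → adequate.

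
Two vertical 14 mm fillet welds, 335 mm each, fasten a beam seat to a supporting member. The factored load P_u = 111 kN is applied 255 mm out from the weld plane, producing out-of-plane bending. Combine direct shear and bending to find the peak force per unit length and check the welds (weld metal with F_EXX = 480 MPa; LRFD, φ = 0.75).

f_max ≈ 775 N/mm; adequate

L_w = 2 × 335 = 670 mm; section modulus (unit throat) S = 2 × L²/6 = 37410 mm².
Direct shear f_v = P/L_w = 111×10³/670 = 165.7 N/mm.
Moment M = P × e = 111×10³ × 255 = 28305000 N·mm; bending f_b = M/S = 756.6 N/mm.
f_max = √(f_v² + f_b²) = √(165.7² + 756.6²) = 774.6 N/mm.
φr_n = 0.75 × 0.6 × 480 × (0.707 × 14) = 2138 N/mm → adequate.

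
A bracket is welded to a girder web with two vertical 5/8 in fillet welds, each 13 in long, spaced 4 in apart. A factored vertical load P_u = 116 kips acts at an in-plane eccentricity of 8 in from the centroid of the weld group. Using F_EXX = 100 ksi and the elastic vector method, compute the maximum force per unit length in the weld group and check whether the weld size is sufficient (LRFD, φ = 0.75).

f_max ≈ 15.3 kip/in; adequate

Total weld length L_w = 26 in. Treat welds as unit-width lines.
Polar moment about centroid: J = 2[d³/12 + d(b/2)²] = 2[13³/12 + 13×2²] = 470.2 in³.
Direct shear f_v = P/L_w = 116 / 26 = 4.462 kip/in (vertical).
Torsion M = P·e = 116 × 8 = 928 kip·in.
Critical point at (x, y) = (2, 6.5) from centroid. f_tx = M·y/J = 12.83 kip/in; f_ty = M·x/J = 3.948 kip/in.
Resultant f_max = √[f_tx² + (f_v + f_ty)²] = √[12.83² + (4.462 + 3.948)²] = 15.34 kip/in.
Capacity per unit length: φr_n = 0.75 × 0.6 × 100 × (0.707 × 0.625) = 19.88 kip/in.
15.34 ≤ 19.88 → adequate.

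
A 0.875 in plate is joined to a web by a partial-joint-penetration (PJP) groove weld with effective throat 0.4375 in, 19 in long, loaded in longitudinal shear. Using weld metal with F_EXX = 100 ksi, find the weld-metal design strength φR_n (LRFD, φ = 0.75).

Effective throat (given) t_e = 0.4375 in.
A_we = 0.4375 × 19 = 8.312 in².
F_nw = 0.6 F_EXX = 60 ksi.
φR_n = 0.75 × 60 × 8.312 = 374.1 kip.

φR_n ≈ 374 kip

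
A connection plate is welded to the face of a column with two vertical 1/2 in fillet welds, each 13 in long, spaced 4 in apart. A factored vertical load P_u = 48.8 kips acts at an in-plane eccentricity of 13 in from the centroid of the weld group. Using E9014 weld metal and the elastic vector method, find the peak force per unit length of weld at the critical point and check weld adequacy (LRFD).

E90XX → F_EXX = 90 ksi.
Total weld length L_w = 26 in. Treat welds as unit-width lines.
Polar moment about centroid: J = 2[d³/12 + d(b/2)²] = 2[13³/12 + 13×2²] = 470.2 in³.
Direct shear f_v = P/L_w = 48.8 / 26 = 1.877 kip/in (vertical).
Torsion M = P·e = 48.8 × 13 = 634.4 kip·in.
Critical point at (x, y) = (2, 6.5) from centroid. f_tx = M·y/J = 8.771 kip/in; f_ty = M·x/J = 2.699 kip/in.
Resultant f_max = √[f_tx² + (f_v + f_ty)²] = √[8.771² + (1.877 + 2.699)²] = 9.892 kip/in.
Capacity per unit length: φr_n = 0.75 × 0.6 × 90 × (0.707 × 0.5) = 14.32 kip/in.
9.892 ≤ 14.32 → adequate.

f_max ≈ 9.89 kip/in; adequate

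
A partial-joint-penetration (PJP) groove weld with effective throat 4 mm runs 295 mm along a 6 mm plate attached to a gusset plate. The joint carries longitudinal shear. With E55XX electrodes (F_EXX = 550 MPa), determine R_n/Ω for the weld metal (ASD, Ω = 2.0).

Effective throat (given) t_e = 4 mm.
A_we = 4 × 295 = 1180 mm².
F_nw = 0.6 F_EXX = 330 MPa.
R_n/Ω = (330 × 1180) / 2.0 × 10⁻³ = 194.7 kN.

R_n/Ω ≈ 195 kN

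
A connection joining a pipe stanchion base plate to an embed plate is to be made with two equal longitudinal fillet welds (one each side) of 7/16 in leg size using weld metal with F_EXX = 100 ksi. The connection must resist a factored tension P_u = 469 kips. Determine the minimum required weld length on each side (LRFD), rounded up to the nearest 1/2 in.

Throat t_e = 0.707 × 0.4375 = 0.3093 in.
φr_n = 0.75 × 0.6 × 100 × 0.3093 = 13.92 kips/in.
L_req = P_u / φr_n = 469 / 13.92 = 33.69 in total.
Per side: 33.69 / 2 = 16.85 in.
Round up → use L = 17 in on each side.

L = 17 in on each side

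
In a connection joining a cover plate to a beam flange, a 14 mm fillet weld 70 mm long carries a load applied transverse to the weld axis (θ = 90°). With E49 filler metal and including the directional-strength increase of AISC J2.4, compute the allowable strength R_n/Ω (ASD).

E49XX → F_EXX = 490 MPa.
t_e = 0.707 × 14 = 9.898 mm; A_we = 9.898 × 70 = 692.9 mm².
Directional factor: 1.0 + 0.5 sin^1.5(90°) = 1.5.
F_nw = 0.6 × 490 × 1.5 = 441 MPa.
R_n/Ω = (441 × 692.9) / 2.0 × 10⁻³ = 152.8 kN.

R_n/Ω ≈ 153 kN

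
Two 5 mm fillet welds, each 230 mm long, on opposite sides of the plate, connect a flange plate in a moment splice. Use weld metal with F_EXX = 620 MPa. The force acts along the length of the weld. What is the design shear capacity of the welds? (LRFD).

φR_n ≈ 454 kN

Effective throat t_e = 0.707 × 5 = 3.535 mm.
Total length L = 460 mm; A_we = 3.535 × 460 = 1626 mm².
F_nw = 0.6 F_EXX = 0.6 × 620 = 372 MPa.
φR_n = 0.75 × 372 × 1626 × 10⁻³ = 453.7 kN.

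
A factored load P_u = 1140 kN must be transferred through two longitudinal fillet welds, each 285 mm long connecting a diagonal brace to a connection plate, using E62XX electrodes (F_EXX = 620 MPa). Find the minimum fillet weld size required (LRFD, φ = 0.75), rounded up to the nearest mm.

w = 11 mm

Total weld length L = 570 mm.
Required throat t_e = P_u / (φ × 0.6 F_EXX × L) = 1140 / (0.75 × 0.6 × 620 × 570 × 10⁻³) = 7.168 mm.
Required leg w = t_e / 0.707 = 10.14 mm → use 11 mm.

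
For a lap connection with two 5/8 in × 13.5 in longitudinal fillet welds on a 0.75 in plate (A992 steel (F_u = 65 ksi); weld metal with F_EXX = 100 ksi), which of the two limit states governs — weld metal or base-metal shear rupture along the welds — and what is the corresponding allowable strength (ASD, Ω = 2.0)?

t_e = 0.707 × 0.625 = 0.4419 in; L = 27 in.
Weld metal: R_n/Ω = (1/2.0) × 0.6 × 100 × 0.4419 × 27 = 357.9 kips.
Base metal (shear rupture): R_n/Ω = (1/2.0) × 0.6 × 65 × 0.75 × 27 = 394.9 kips.
Governing: weld metal.

R_n/Ω ≈ 358 kips (weld metal governs)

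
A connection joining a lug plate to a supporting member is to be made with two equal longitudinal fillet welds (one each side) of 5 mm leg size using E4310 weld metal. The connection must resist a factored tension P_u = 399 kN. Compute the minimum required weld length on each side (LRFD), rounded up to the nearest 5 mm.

E43XX → F_EXX = 430 MPa.
Throat t_e = 0.707 × 5 = 3.535 mm.
φr_n = 0.75 × 0.6 × 430 × 3.535 × 10⁻³ = 0.684 kN/mm.
L_req = P_u / φr_n = 399 / 0.684 = 583.3 mm total.
Per side: 583.3 / 2 = 291.7 mm.
Round up → use L = 295 mm on each side.

L = 295 mm on each side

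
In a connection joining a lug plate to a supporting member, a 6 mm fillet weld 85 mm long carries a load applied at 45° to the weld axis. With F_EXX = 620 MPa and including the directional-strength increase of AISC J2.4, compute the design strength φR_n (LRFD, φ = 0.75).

φR_n ≈ 131 kN

t_e = 0.707 × 6 = 4.242 mm; A_we = 4.242 × 85 = 360.6 mm².
Directional factor: 1.0 + 0.5 sin^1.5(45°) = 1.297.
F_nw = 0.6 × 620 × 1.297 = 482.6 MPa.
φR_n = 0.75 × 482.6 × 360.6 × 10⁻³ = 130.5 kN.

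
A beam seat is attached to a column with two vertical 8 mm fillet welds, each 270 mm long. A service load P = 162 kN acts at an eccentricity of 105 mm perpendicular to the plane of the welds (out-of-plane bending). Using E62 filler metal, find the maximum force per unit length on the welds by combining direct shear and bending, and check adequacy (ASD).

f_max ≈ 762 N/mm; adequate

E62XX → F_EXX = 620 MPa.
L_w = 2 × 270 = 540 mm; section modulus (unit throat) S = 2 × L²/6 = 24300 mm².
Direct shear f_v = P/L_w = 162×10³/540 = 300 N/mm.
Moment M = P × e = 162×10³ × 105 = 17010000 N·mm; bending f_b = M/S = 700 N/mm.
f_max = √(f_v² + f_b²) = √(300² + 700²) = 761.6 N/mm.
r_n/Ω = (1/2.0) × 0.6 × 620 × (0.707 × 8) = 1052 N/mm → adequate.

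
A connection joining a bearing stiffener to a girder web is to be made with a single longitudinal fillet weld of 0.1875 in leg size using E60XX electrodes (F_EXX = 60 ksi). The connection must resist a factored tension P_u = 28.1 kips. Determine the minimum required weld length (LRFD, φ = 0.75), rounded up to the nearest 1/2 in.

L = 8 in

Throat t_e = 0.707 × 0.1875 = 0.1326 in.
φr_n = 0.75 × 0.6 × 60 × 0.1326 = 3.579 kips/in.
L_req = P_u / φr_n = 28.1 / 3.579 = 7.851 in total.
Round up → use L = 8 in.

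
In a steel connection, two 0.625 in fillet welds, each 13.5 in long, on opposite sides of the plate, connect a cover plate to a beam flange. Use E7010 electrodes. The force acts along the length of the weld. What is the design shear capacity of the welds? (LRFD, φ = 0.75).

E70XX → F_EXX = 70 ksi.
Effective throat t_e = 0.707 × 0.625 = 0.4419 in.
Total length L = 27 in; A_we = 0.4419 × 27 = 11.93 in².
F_nw = 0.6 F_EXX = 0.6 × 70 = 42 ksi.
φR_n = 0.75 × 42 × 11.93 = 375.8 kip.

φR_n ≈ 376 kip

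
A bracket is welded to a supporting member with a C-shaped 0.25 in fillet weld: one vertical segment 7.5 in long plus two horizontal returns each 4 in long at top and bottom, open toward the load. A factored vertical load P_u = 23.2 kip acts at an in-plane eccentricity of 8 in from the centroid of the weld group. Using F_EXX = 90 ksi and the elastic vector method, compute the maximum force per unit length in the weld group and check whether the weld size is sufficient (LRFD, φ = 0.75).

Total weld length L_w = 15.5 in. Treat welds as unit-width lines.
Centroid: x̄ = 2×4×2 / 15.5 = 1.032 in from the vertical weld.
Polar moment about centroid: J = I_x + I_y = [7.5³/12 + 2×4×3.75²] + [7.5×1.032² + 2(4³/12 + 4×0.9677²)] = 173.8 in³.
Direct shear f_v = P/L_w = 23.2 / 15.5 = 1.497 kip/in (vertical).
Torsion M = P·e = 23.2 × 8 = 185.6 kip·in.
Critical point at (x, y) = (2.968, 3.75) from centroid. f_tx = M·y/J = 4.004 kip/in; f_ty = M·x/J = 3.169 kip/in.
Resultant f_max = √[f_tx² + (f_v + f_ty)²] = √[4.004² + (1.497 + 3.169)²] = 6.149 kip/in.
Capacity per unit length: φr_n = 0.75 × 0.6 × 90 × (0.707 × 0.25) = 7.158 kip/in.
6.149 ≤ 7.158 → adequate.

f_max ≈ 6.15 kip/in; adequate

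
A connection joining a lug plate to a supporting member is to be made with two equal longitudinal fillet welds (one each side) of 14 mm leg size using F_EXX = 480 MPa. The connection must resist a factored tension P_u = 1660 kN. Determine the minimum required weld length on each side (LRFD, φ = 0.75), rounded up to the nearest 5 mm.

Throat t_e = 0.707 × 14 = 9.898 mm.
φr_n = 0.75 × 0.6 × 480 × 9.898 × 10⁻³ = 2.138 kN/mm.
L_req = P_u / φr_n = 1660 / 2.138 = 776.4 mm total.
Per side: 776.4 / 2 = 388.2 mm.
Round up → use L = 390 mm on each side.

L = 390 mm on each side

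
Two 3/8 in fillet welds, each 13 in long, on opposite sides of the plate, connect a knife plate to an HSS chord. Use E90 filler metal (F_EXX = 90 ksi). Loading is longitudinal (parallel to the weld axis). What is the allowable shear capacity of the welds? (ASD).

Effective throat t_e = 0.707 × 0.375 = 0.2651 in.
Total length L = 26 in; A_we = 0.2651 × 26 = 6.893 in².
F_nw = 0.6 F_EXX = 0.6 × 90 = 54 ksi.
R_n = 54 × 6.893 = 372.2 kips; R_n/Ω = 372.2/2.0 = 186.1 kips.

R_n/Ω ≈ 186 kips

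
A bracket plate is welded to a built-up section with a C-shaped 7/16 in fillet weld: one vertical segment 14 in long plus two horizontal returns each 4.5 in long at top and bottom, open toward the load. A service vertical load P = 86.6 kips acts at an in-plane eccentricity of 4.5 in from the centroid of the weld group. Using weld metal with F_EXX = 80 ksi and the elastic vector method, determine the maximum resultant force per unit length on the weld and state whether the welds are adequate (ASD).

Total weld length L_w = 23 in. Treat welds as unit-width lines.
Centroid: x̄ = 2×4.5×2.25 / 23 = 0.8804 in from the vertical weld.
Polar moment about centroid: J = I_x + I_y = [14³/12 + 2×4.5×7²] + [14×0.8804² + 2(4.5³/12 + 4.5×1.37²)] = 712.6 in³.
Direct shear f_v = P/L_w = 86.6 / 23 = 3.765 kip/in (vertical).
Torsion M = P·e = 86.6 × 4.5 = 389.7 kip·in.
Critical point at (x, y) = (3.62, 7) from centroid. f_tx = M·y/J = 3.828 kip/in; f_ty = M·x/J = 1.979 kip/in.
Resultant f_max = √[f_tx² + (f_v + f_ty)²] = √[3.828² + (3.765 + 1.979)²] = 6.903 kip/in.
Capacity per unit length: r_n/Ω = (1/2.0) × 0.6 × 80 × (0.707 × 0.4375) = 7.423 kip/in.
6.903 ≤ 7.423 → adequate.

f_max ≈ 6.9 kip/in; adequate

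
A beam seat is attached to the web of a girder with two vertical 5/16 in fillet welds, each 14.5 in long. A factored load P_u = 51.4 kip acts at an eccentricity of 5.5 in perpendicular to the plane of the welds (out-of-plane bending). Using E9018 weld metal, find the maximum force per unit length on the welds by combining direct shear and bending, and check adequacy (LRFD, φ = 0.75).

f_max ≈ 4.41 kip/in; adequate

E90XX → F_EXX = 90 ksi.
L_w = 2 × 14.5 = 29 in; section modulus (unit throat) S = 2 × L²/6 = 70.08 in².
Direct shear f_v = P/L_w = 51.4/29 = 1.772 kip/in.
Moment M = P × e = 51.4 × 5.5 = 282.7 kip·in; bending f_b = M/S = 4.034 kip/in.
f_max = √(f_v² + f_b²) = √(1.772² + 4.034²) = 4.406 kip/in.
φr_n = 0.75 × 0.6 × 90 × (0.707 × 0.3125) = 8.948 kip/in → adequate.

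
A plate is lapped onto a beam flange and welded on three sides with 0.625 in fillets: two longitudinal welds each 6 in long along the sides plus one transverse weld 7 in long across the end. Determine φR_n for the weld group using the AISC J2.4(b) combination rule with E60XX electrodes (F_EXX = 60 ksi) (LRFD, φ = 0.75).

t_e = 0.707 × 0.625 = 0.4419 in.
R_nwl = 0.6 × 60 × 0.4419 × 12 = 190.9 kips (longitudinal, 2 welds).
R_nwt = 0.6 × 60 × 0.4419 × 7 = 111.4 kips (transverse, base value).
(i) R_nwl + R_nwt = 302.2 kips; (ii) 0.85 R_nwl + 1.5 R_nwt = 329.3 kips.
R_n = max = 329.3 kips [governs: (ii)]; φR_n = 247 kips.

φR_n ≈ 247 kips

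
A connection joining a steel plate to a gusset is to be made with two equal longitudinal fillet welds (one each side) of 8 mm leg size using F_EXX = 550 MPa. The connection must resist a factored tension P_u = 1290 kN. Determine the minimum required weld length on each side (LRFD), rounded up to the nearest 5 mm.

L = 465 mm on each side

Throat t_e = 0.707 × 8 = 5.656 mm.
φr_n = 0.75 × 0.6 × 550 × 5.656 × 10⁻³ = 1.4 kN/mm.
L_req = P_u / φr_n = 1290 / 1.4 = 921.5 mm total.
Per side: 921.5 / 2 = 460.8 mm.
Round up → use L = 465 mm on each side.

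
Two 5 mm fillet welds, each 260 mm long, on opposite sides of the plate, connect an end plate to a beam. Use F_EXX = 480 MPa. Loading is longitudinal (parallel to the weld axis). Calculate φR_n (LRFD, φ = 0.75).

Effective throat t_e = 0.707 × 5 = 3.535 mm.
Total length L = 520 mm; A_we = 3.535 × 520 = 1838 mm².
F_nw = 0.6 F_EXX = 0.6 × 480 = 288 MPa.
φR_n = 0.75 × 288 × 1838 × 10⁻³ = 397.1 kN.

φR_n ≈ 397 kN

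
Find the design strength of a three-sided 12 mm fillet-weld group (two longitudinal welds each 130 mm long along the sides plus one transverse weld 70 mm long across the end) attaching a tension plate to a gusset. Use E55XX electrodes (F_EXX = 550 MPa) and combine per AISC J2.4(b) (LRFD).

t_e = 0.707 × 12 = 8.484 mm.
R_nwl = 0.6 × 550 × 8.484 × 260 × 10⁻³ = 727.9 kN (longitudinal, 2 welds).
R_nwt = 0.6 × 550 × 8.484 × 70 × 10⁻³ = 196 kN (transverse, base value).
(i) R_nwl + R_nwt = 923.9 kN; (ii) 0.85 R_nwl + 1.5 R_nwt = 912.7 kN.
R_n = max = 923.9 kN [governs: (i)]; φR_n = 692.9 kN.

φR_n ≈ 693 kN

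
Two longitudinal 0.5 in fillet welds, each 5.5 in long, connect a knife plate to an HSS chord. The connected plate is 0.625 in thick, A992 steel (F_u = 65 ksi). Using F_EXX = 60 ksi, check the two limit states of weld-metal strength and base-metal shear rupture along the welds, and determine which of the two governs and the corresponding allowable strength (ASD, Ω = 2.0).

t_e = 0.707 × 0.5 = 0.3535 in; L = 11 in.
Weld metal: R_n/Ω = (1/2.0) × 0.6 × 60 × 0.3535 × 11 = 69.99 kip.
Base metal (shear rupture): R_n/Ω = (1/2.0) × 0.6 × 65 × 0.625 × 11 = 134.1 kip.
Governing: weld metal.

R_n/Ω ≈ 70 kip (weld metal governs)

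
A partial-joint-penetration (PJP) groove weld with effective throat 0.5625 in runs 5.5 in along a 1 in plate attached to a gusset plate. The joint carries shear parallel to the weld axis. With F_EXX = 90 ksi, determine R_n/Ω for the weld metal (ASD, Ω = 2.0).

Effective throat (given) t_e = 0.5625 in.
A_we = 0.5625 × 5.5 = 3.094 in².
F_nw = 0.6 F_EXX = 54 ksi.
R_n/Ω = (54 × 3.094) / 2.0 = 83.53 kips.

R_n/Ω ≈ 83.5 kips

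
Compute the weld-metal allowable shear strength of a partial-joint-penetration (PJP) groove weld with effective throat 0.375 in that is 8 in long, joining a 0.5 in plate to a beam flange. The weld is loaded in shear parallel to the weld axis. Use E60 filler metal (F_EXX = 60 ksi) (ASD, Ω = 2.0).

Effective throat (given) t_e = 0.375 in.
A_we = 0.375 × 8 = 3 in².
F_nw = 0.6 F_EXX = 36 ksi.
R_n/Ω = (36 × 3) / 2.0 = 54 kips.

R_n/Ω ≈ 54 kips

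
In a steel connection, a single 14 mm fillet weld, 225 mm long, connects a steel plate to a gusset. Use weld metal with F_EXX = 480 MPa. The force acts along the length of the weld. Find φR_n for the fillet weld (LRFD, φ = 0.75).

φR_n ≈ 481 kN

Effective throat t_e = 0.707 × 14 = 9.898 mm.
Total length L = 225 mm; A_we = 9.898 × 225 = 2227 mm².
F_nw = 0.6 F_EXX = 0.6 × 480 = 288 MPa.
φR_n = 0.75 × 288 × 2227 × 10⁻³ = 481 kN.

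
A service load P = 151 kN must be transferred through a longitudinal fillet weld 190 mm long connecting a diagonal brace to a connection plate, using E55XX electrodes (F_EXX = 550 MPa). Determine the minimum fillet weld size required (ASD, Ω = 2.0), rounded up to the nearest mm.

w = 7 mm

Total weld length L = 190 mm.
Required throat t_e = P × Ω / (0.6 F_EXX × L) = 151 × 2.0 / (0.6 × 550 × 190 × 10⁻³) = 4.817 mm.
Required leg w = t_e / 0.707 = 6.813 mm → use 7 mm.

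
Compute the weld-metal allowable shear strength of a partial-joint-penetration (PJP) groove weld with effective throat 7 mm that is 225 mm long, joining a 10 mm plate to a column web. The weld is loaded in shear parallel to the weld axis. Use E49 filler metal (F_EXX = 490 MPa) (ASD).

R_n/Ω ≈ 232 kN

Effective throat (given) t_e = 7 mm.
A_we = 7 × 225 = 1575 mm².
F_nw = 0.6 F_EXX = 294 MPa.
R_n/Ω = (294 × 1575) / 2.0 × 10⁻³ = 231.5 kN.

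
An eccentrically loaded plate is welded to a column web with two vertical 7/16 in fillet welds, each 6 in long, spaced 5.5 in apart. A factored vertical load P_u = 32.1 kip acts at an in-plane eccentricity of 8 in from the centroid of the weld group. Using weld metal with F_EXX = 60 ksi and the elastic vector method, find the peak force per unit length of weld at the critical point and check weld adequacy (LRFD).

Total weld length L_w = 12 in. Treat welds as unit-width lines.
Polar moment about centroid: J = 2[d³/12 + d(b/2)²] = 2[6³/12 + 6×2.75²] = 126.8 in³.
Direct shear f_v = P/L_w = 32.1 / 12 = 2.675 kip/in (vertical).
Torsion M = P·e = 32.1 × 8 = 256.8 kip·in.
Critical point at (x, y) = (2.75, 3) from centroid. f_tx = M·y/J = 6.078 kip/in; f_ty = M·x/J = 5.572 kip/in.
Resultant f_max = √[f_tx² + (f_v + f_ty)²] = √[6.078² + (2.675 + 5.572)²] = 10.24 kip/in.
Capacity per unit length: φr_n = 0.75 × 0.6 × 60 × (0.707 × 0.4375) = 8.351 kip/in.
10.24 > 8.351 → NOT adequate.

f_max ≈ 10.2 kip/in; NOT adequate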